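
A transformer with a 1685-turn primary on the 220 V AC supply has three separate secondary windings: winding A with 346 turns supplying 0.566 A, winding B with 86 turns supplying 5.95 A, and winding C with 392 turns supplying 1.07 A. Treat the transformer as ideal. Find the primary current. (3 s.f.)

I_p ≈ 0.669 A

V_A = 220 × 346/1685 = 45.175 V; V_B = 220 × 86/1685 = 11.228 V; V_C = 220 × 392/1685 = 51.181 V.
P_out = V_A I_A + V_B I_B + V_C I_C = 45.175×0.566 + 11.228×5.95 + 51.181×1.07 = 25.569 + 66.809 + 54.764 = 147.14 W.
Ideal ⇒ P_in = P_out, so I_p = P_out/V_p = 147.14/220 = 0.669 A.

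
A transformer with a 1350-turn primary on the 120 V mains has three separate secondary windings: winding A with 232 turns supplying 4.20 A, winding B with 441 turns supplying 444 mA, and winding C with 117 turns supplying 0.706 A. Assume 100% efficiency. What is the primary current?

I_p ≈ 0.928 A

V_A = 120 × 232/1350 = 20.622 V; V_B = 120 × 441/1350 = 39.200 V; V_C = 120 × 117/1350 = 10.400 V.
P_out = V_A I_A + V_B I_B + V_C I_C = 20.622×4.20 + 39.200×0.444 + 10.400×0.706 = 86.613 + 17.405 + 7.3424 = 111.36 W.
Ideal ⇒ P_in = P_out, so I_p = P_out/V_p = 111.36/120 = 0.928 A.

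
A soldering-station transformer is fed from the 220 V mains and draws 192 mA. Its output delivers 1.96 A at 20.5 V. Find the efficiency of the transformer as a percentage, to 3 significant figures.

P_in = 220 × 0.192 = 42.2400 W.
P_out = 20.5 × 1.96 = 40.1800 W.
η = P_out/P_in = 40.1800/42.2400 = 0.951.

η ≈ 95.1%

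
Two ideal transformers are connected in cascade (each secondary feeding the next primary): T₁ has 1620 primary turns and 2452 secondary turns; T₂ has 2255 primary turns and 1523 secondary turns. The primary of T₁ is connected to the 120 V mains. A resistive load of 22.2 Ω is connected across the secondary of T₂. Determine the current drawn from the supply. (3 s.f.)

After T₁: V = 120.00 × 2452/1620 = 181.63 V.
After T₂: V = 181.63 × 1523/2255 = 122.67 V.
I_load = 122.67/22.2 = 5.5257 A, so P_out = 122.67 × 5.5257 = 677.84 W.
All ideal ⇒ P_in = P_out, so I_supply = 677.84/120 = 5.65 A.

I_supply ≈ 5.65 A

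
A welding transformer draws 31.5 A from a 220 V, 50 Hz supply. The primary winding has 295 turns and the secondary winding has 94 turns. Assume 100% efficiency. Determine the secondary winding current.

I_s/I_p = N_p/N_s, so I_s = 31.5 × 295/94 = 98.9 A.

I_s ≈ 98.9 A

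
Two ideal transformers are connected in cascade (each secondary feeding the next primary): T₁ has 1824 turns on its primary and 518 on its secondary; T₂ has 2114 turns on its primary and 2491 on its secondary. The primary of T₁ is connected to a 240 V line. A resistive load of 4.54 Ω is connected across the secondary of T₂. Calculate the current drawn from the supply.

I_supply ≈ 5.92 A

After T₁: V = 240.00 × 518/1824 = 68.158 V.
After T₂: V = 68.158 × 2491/2114 = 80.313 V.
I_load = 80.313/4.54 = 17.690 A, so P_out = 80.313 × 17.690 = 1420.7 W.
All ideal ⇒ P_in = P_out, so I_supply = 1420.7/240 = 5.92 A.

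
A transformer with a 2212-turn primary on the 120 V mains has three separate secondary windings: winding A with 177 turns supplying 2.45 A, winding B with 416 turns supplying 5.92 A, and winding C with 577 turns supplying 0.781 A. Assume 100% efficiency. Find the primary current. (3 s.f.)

V_A = 120 × 177/2212 = 9.6022 V; V_B = 120 × 416/2212 = 22.568 V; V_C = 120 × 577/2212 = 31.302 V.
P_out = V_A I_A + V_B I_B + V_C I_C = 9.6022×2.45 + 22.568×5.92 + 31.302×0.781 = 23.525 + 133.60 + 24.447 = 181.57 W.
Ideal ⇒ P_in = P_out, so I_p = P_out/V_p = 181.57/120 = 1.51 A.

I_p ≈ 1.51 A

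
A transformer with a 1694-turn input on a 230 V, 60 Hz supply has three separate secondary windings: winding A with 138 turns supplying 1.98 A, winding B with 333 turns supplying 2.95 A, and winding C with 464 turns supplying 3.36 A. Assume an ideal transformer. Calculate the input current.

V_A = 230 × 138/1694 = 18.737 V; V_B = 230 × 333/1694 = 45.213 V; V_C = 230 × 464/1694 = 62.999 V.
P_out = V_A I_A + V_B I_B + V_C I_C = 18.737×1.98 + 45.213×2.95 + 62.999×3.36 = 37.099 + 133.38 + 211.68 = 382.15 W.
Ideal ⇒ P_in = P_out, so I_in = P_out/V_in = 382.15/230 = 1.66 A.

I_in ≈ 1.66 A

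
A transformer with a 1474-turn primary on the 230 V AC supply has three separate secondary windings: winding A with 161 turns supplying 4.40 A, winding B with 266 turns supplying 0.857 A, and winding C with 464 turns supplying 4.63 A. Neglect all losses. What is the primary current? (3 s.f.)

V_A = 230 × 161/1474 = 25.122 V; V_B = 230 × 266/1474 = 41.506 V; V_C = 230 × 464/1474 = 72.402 V.
P_out = V_A I_A + V_B I_B + V_C I_C = 25.122×4.40 + 41.506×0.857 + 72.402×4.63 = 110.54 + 35.571 + 335.22 = 481.33 W.
Ideal ⇒ P_in = P_out, so I_p = P_out/V_p = 481.33/230 = 2.09 A.

I_p ≈ 2.09 A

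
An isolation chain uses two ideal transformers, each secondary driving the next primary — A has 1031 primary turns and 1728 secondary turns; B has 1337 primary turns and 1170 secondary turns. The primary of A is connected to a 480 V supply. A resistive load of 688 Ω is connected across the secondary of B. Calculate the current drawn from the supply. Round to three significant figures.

I_supply ≈ 1.50 A

After A: V = 480.00 × 1728/1031 = 804.50 V.
After B: V = 804.50 × 1170/1337 = 704.01 V.
I_load = 704.01/688 = 1.0233 A, so P_out = 704.01 × 1.0233 = 720.40 W.
All ideal ⇒ P_in = P_out, so I_supply = 720.40/480 = 1.50 A.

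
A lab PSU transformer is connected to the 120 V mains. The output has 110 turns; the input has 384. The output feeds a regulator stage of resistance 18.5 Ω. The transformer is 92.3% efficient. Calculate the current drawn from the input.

V_out = 120 × 110/384 = 34.375 V.
I_out = V_out/R = 34.375/18.5 = 1.8581 A.
P_out = V_out I_out = 34.375 × 1.8581 = 63.872 W.
P_in = P_out/η = 63.872/0.923 = 69.201 W.
I_in = P_in/V_in = 69.201/120 = 0.577 A.

I_in ≈ 0.577 A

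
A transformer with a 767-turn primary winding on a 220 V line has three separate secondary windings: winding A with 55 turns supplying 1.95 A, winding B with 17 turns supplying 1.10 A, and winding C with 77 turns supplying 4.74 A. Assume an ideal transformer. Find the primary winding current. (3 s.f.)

V_A = 220 × 55/767 = 15.776 V; V_B = 220 × 17/767 = 4.8761 V; V_C = 220 × 77/767 = 22.086 V.
P_out = V_A I_A + V_B I_B + V_C I_C = 15.776×1.95 + 4.8761×1.10 + 22.086×4.74 = 30.763 + 5.3638 + 104.69 = 140.81 W.
Ideal ⇒ P_in = P_out, so I_p = P_out/V_p = 140.81/220 = 0.640 A.

I_p ≈ 0.640 A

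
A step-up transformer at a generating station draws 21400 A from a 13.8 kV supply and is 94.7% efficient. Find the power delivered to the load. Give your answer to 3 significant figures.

P_out ≈ 2.80×10^8 W

P_in = V_p I_p = 13800 × 21400 = 2.9532×10^8 W.
P_out = η P_in = 0.947 × 2.9532×10^8 = 2.80×10^8 W.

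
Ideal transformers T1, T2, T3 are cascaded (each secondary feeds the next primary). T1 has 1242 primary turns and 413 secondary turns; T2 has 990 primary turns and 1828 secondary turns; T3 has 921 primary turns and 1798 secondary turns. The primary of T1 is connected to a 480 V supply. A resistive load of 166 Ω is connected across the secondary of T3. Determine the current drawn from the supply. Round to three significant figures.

Secondary of T1: V = 480.00 × 413/1242 = 159.61 V.
Secondary of T2: V = 159.61 × 1828/990 = 294.72 V.
Secondary of T3: V = 294.72 × 1798/921 = 575.36 V.
I_load = 575.36/166 = 3.4660 A, so P_out = 575.36 × 3.4660 = 1994.2 W.
All ideal ⇒ P_in = P_out, so I_supply = 1994.2/480 = 4.15 A.

I_supply ≈ 4.15 A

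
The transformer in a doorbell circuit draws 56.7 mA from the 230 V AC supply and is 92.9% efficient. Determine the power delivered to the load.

P_in = V_p I_p = 230 × 0.0567 = 13.041 W.
P_out = η P_in = 0.929 × 13.041 = 12.1 W.

P_out ≈ 12.1 W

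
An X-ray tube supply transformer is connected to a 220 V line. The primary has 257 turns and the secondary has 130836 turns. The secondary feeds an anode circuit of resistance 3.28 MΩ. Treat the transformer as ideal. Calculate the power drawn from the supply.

P ≈ 3820 W

V_s = V_p × N_s/N_p = 220 × 130836/257 = 112000 V.
I_s = V_s/R = 112000/(3.28×10^6) = 0.034146 A.
I_p = I_s × N_s/N_p = 0.034146 × 130836/257 = 17.383 A.
P = V_p I_p = 220 × 17.383 = 3820 W.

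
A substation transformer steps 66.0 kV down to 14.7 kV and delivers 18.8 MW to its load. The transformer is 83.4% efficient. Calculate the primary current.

I_p ≈ 342 A

P_in = P_out/η = 1.88×10^7/0.834 = 2.2542×10^7 W.
I_p = P_in/V_p = 2.2542×10^7/66000 = 342 A.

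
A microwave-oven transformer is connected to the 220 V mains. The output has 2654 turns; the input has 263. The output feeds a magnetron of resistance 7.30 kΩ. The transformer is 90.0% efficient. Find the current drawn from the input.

V_out = 220 × 2654/263 = 2220.1 V.
I_out = V_out/R = 2220.1/7300 = 0.30412 A.
P_out = V_out I_out = 2220.1 × 0.30412 = 675.17 W.
P_in = P_out/η = 675.17/0.900 = 750.19 W.
I_in = P_in/V_in = 750.19/220 = 3.41 A.

I_in ≈ 3.41 A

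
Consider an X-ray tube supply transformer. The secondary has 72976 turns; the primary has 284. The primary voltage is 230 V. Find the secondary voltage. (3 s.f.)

V_s/V_p = N_s/N_p, so V_s = 230 × 72976/284 = 59100 V.

V_s ≈ 59100 V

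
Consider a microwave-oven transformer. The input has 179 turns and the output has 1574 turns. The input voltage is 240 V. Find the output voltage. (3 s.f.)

V_out ≈ 2110 V

V_out/V_in = N_out/N_in, so V_out = 240 × 1574/179 = 2110 V.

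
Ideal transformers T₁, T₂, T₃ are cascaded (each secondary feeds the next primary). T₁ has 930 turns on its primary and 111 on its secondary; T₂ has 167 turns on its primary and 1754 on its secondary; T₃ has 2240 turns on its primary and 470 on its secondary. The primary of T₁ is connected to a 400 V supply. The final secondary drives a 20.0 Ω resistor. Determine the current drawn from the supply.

After T₁: V = 400.00 × 111/930 = 47.742 V.
After T₂: V = 47.742 × 1754/167 = 501.43 V.
After T₃: V = 501.43 × 470/2240 = 105.21 V.
I_load = 105.21/20.0 = 5.2606 A, so P_out = 105.21 × 5.2606 = 553.47 W.
All ideal ⇒ P_in = P_out, so I_supply = 553.47/400 = 1.38 A.

I_supply ≈ 1.38 A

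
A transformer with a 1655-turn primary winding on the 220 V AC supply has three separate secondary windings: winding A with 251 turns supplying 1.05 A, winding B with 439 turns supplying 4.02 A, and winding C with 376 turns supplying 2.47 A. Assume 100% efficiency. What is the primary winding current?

I_p ≈ 1.79 A

V_A = 220 × 251/1655 = 33.366 V; V_B = 220 × 439/1655 = 58.356 V; V_C = 220 × 376/1655 = 49.982 V.
P_out = V_A I_A + V_B I_B + V_C I_C = 33.366×1.05 + 58.356×4.02 + 49.982×2.47 = 35.034 + 234.59 + 123.46 = 393.08 W.
Ideal ⇒ P_in = P_out, so I_p = P_out/V_p = 393.08/220 = 1.79 A.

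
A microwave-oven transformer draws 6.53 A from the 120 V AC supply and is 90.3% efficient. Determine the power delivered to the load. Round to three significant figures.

P_out ≈ 708 W

P_in = V_p I_p = 120 × 6.53 = 783.60 W.
P_out = η P_in = 0.903 × 783.60 = 708 W.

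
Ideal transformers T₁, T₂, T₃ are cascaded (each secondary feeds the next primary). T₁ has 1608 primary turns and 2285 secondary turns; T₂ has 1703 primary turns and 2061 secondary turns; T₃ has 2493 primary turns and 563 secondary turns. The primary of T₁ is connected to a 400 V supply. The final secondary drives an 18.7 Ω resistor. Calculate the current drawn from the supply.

Secondary of T₁: V = 400.00 × 2285/1608 = 568.41 V.
Secondary of T₂: V = 568.41 × 2061/1703 = 687.90 V.
Secondary of T₃: V = 687.90 × 563/2493 = 155.35 V.
I_load = 155.35/18.7 = 8.3075 A, so P_out = 155.35 × 8.3075 = 1290.6 W.
All ideal ⇒ P_in = P_out, so I_supply = 1290.6/400 = 3.23 A.

I_supply ≈ 3.23 A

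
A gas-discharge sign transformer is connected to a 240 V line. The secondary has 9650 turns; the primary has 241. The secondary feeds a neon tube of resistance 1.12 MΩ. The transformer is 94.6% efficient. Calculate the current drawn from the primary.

I_p ≈ 0.363 A

V_s = 240 × 9650/241 = 9610.0 V.
I_s = V_s/R = 9610.0/(1.12×10^6) = 0.0085803 A.
P_out = V_s I_s = 9610.0 × 0.0085803 = 82.457 W.
P_in = P_out/η = 82.457/0.946 = 87.163 W.
I_p = P_in/V_p = 87.163/240 = 0.363 A.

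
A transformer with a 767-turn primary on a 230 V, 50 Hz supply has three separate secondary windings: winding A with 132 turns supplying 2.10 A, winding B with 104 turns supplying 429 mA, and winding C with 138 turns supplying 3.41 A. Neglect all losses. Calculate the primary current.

I_p ≈ 1.03 A

V_A = 230 × 132/767 = 39.583 V; V_B = 230 × 104/767 = 31.186 V; V_C = 230 × 138/767 = 41.382 V.
P_out = V_A I_A + V_B I_B + V_C I_C = 39.583×2.10 + 31.186×0.429 + 41.382×3.41 = 83.124 + 13.379 + 141.11 = 237.62 W.
Ideal ⇒ P_in = P_out, so I_p = P_out/V_p = 237.62/230 = 1.03 A.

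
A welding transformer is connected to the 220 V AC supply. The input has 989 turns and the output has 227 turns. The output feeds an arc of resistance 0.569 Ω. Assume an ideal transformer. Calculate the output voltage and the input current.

V_out ≈ 50.5 V, I_in ≈ 20.4 A

V_out = V_in × N_out/N_in = 220 × 227/989 = 50.495 V.
I_out = V_out/R = 50.495/0.569 = 88.744 A.
I_in = I_out × N_out/N_in = 88.744 × 227/989 = 20.4 A.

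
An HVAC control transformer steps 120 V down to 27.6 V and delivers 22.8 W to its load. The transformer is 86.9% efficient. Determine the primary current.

P_in = P_out/η = 22.8/0.869 = 26.237 W.
I_p = P_in/V_p = 26.237/120 = 0.219 A.

I_p ≈ 0.219 A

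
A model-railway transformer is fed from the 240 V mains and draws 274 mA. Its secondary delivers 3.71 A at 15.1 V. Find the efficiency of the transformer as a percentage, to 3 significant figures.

P_in = 240 × 0.274 = 65.7600 W.
P_out = 15.1 × 3.71 = 56.0210 W.
η = P_out/P_in = 56.0210/65.7600 = 0.852.

η ≈ 85.2%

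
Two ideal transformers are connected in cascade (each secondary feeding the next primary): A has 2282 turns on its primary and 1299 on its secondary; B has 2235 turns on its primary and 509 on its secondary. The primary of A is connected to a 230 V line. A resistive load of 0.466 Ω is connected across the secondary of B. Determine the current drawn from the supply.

After A: V = 230.00 × 1299/2282 = 130.92 V.
After B: V = 130.92 × 509/2235 = 29.817 V.
I_load = 29.817/0.466 = 63.985 A, so P_out = 29.817 × 63.985 = 1907.8 W.
All ideal ⇒ P_in = P_out, so I_supply = 1907.8/230 = 8.29 A.

I_supply ≈ 8.29 A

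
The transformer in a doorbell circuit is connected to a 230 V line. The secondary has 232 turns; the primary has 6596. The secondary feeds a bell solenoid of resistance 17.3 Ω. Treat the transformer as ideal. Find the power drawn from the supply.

P ≈ 3.78 W

V_s = V_p × N_s/N_p = 230 × 232/6596 = 8.0898 V.
I_s = V_s/R = 8.0898/17.3 = 0.46762 A.
I_p = I_s × N_s/N_p = 0.46762 × 232/6596 = 0.016447 A.
P = V_p I_p = 230 × 0.016447 = 3.78 W.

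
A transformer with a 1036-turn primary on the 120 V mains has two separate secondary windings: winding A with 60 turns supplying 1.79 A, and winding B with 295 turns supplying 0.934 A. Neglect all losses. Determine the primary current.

V_A = 120 × 60/1036 = 6.9498 V; V_B = 120 × 295/1036 = 34.170 V.
P_out = V_A I_A + V_B I_B = 6.9498×1.79 + 34.170×0.934 = 12.440 + 31.915 = 44.355 W.
Ideal ⇒ P_in = P_out, so I_p = P_out/V_p = 44.355/120 = 0.370 A.

I_p ≈ 0.370 A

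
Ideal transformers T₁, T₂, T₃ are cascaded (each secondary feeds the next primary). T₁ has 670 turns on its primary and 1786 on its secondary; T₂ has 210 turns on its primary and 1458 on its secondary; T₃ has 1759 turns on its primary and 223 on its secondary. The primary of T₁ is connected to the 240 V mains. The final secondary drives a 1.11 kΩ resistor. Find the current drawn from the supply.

I_supply ≈ 1.19 A

After T₁: V = 240.00 × 1786/670 = 639.76 V.
After T₂: V = 639.76 × 1458/210 = 4441.8 V.
After T₃: V = 4441.8 × 223/1759 = 563.11 V.
I_load = 563.11/1110 = 0.50731 A, so P_out = 563.11 × 0.50731 = 285.67 W.
All ideal ⇒ P_in = P_out, so I_supply = 285.67/240 = 1.19 A.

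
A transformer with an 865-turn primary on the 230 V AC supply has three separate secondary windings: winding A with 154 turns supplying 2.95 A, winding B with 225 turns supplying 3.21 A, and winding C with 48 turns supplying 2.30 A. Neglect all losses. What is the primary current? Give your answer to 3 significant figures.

I_p ≈ 1.49 A

V_A = 230 × 154/865 = 40.948 V; V_B = 230 × 225/865 = 59.827 V; V_C = 230 × 48/865 = 12.763 V.
P_out = V_A I_A + V_B I_B + V_C I_C = 40.948×2.95 + 59.827×3.21 + 12.763×2.30 = 120.80 + 192.04 + 29.355 = 342.19 W.
Ideal ⇒ P_in = P_out, so I_p = P_out/V_p = 342.19/230 = 1.49 A.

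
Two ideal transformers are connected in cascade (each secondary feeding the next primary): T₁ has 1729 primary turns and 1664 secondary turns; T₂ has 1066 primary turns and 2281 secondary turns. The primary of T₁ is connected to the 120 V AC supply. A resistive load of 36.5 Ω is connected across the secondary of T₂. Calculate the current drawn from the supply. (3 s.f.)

Secondary of T₁: V = 120.00 × 1664/1729 = 115.49 V.
Secondary of T₂: V = 115.49 × 2281/1066 = 247.12 V.
I_load = 247.12/36.5 = 6.7704 A, so P_out = 247.12 × 6.7704 = 1673.1 W.
All ideal ⇒ P_in = P_out, so I_supply = 1673.1/120 = 13.9 A.

I_supply ≈ 13.9 A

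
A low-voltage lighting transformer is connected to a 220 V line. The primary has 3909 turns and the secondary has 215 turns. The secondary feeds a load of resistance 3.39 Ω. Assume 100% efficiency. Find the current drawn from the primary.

I_p ≈ 0.196 A

V_s = V_p × N_s/N_p = 220 × 215/3909 = 12.100 V.
I_s = V_s/R = 12.100/3.39 = 3.5694 A.
For an ideal transformer I_p N_p = I_s N_s, so I_p = 3.5694 × 215/3909 = 0.196 A.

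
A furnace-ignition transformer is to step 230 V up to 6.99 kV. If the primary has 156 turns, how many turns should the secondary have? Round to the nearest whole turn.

N_s = 4741 turns

N_s/N_p = V_s/V_p, so N_s = 156 × 6990/230 = 4741.0 ≈ 4741 turns.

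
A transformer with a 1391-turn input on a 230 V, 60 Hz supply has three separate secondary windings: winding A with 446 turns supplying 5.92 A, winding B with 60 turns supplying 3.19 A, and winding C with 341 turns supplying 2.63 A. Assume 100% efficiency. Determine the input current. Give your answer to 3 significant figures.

I_in ≈ 2.68 A

V_A = 230 × 446/1391 = 73.746 V; V_B = 230 × 60/1391 = 9.9209 V; V_C = 230 × 341/1391 = 56.384 V.
P_out = V_A I_A + V_B I_B + V_C I_C = 73.746×5.92 + 9.9209×3.19 + 56.384×2.63 = 436.57 + 31.648 + 148.29 = 616.51 W.
Ideal ⇒ P_in = P_out, so I_in = P_out/V_in = 616.51/230 = 2.68 A.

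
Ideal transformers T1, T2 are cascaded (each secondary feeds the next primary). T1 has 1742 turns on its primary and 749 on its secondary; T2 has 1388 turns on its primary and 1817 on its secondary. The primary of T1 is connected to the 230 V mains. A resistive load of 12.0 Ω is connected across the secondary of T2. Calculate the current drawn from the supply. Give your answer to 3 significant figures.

I_supply ≈ 6.07 A

Secondary of T1: V = 230.00 × 749/1742 = 98.892 V.
Secondary of T2: V = 98.892 × 1817/1388 = 129.46 V.
I_load = 129.46/12.0 = 10.788 A, so P_out = 129.46 × 10.788 = 1396.6 W.
All ideal ⇒ P_in = P_out, so I_supply = 1396.6/230 = 6.07 A.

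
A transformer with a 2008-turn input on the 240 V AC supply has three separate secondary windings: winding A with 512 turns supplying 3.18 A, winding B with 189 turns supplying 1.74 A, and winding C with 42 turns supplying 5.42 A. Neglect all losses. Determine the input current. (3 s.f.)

I_in ≈ 1.09 A

V_A = 240 × 512/2008 = 61.195 V; V_B = 240 × 189/2008 = 22.590 V; V_C = 240 × 42/2008 = 5.0199 V.
P_out = V_A I_A + V_B I_B + V_C I_C = 61.195×3.18 + 22.590×1.74 + 5.0199×5.42 = 194.60 + 39.306 + 27.208 = 261.11 W.
Ideal ⇒ P_in = P_out, so I_in = P_out/V_in = 261.11/240 = 1.09 A.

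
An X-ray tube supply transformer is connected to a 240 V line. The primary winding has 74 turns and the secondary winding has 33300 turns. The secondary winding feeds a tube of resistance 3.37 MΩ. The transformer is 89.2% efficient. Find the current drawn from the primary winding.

I_p ≈ 16.2 A

V_s = 240 × 33300/74 = 108000 V.
I_s = V_s/R = 108000/(3.37×10^6) = 0.032047 A.
P_out = V_s I_s = 108000 × 0.032047 = 3461.1 W.
P_in = P_out/η = 3461.1/0.892 = 3880.2 W.
I_p = P_in/V_p = 3880.2/240 = 16.2 A.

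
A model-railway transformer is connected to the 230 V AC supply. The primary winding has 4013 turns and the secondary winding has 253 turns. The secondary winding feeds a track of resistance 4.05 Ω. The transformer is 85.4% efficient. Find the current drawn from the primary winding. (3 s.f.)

I_p ≈ 0.264 A

V_s = 230 × 253/4013 = 14.500 V.
I_s = V_s/R = 14.500/4.05 = 3.5803 A.
P_out = V_s I_s = 14.500 × 3.5803 = 51.916 W.
P_in = P_out/η = 51.916/0.854 = 60.792 W.
I_p = P_in/V_p = 60.792/230 = 0.264 A.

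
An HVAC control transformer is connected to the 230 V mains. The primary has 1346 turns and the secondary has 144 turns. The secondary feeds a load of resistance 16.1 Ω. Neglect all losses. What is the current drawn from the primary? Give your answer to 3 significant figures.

V_s = V_p × N_s/N_p = 230 × 144/1346 = 24.606 V.
I_s = V_s/R = 24.606/16.1 = 1.5283 A.
For an ideal transformer I_p N_p = I_s N_s, so I_p = 1.5283 × 144/1346 = 0.164 A.

I_p ≈ 0.164 A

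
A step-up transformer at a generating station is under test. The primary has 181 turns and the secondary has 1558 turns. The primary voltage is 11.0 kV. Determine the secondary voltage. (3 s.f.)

V_s ≈ 94700 V

V_s/V_p = N_s/N_p, so V_s = 11000 × 1558/181 = 94700 V.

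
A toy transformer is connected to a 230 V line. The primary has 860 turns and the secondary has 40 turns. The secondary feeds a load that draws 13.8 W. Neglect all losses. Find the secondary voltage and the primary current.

V_s = V_p × N_s/N_p = 230 × 40/860 = 10.698 V.
I_s = P/V_s = 13.8/10.698 = 1.2900 A.
I_p = I_s × N_s/N_p = 1.2900 × 40/860 = 0.0600 A.

V_s ≈ 10.7 V, I_p ≈ 0.0600 A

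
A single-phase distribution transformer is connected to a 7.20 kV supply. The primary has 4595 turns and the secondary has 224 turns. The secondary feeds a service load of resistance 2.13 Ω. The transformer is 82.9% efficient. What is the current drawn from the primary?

V_s = 7200 × 224/4595 = 350.99 V.
I_s = V_s/R = 350.99/2.13 = 164.78 A.
P_out = V_s I_s = 350.99 × 164.78 = 57838 W.
P_in = P_out/η = 57838/0.829 = 69768 W.
I_p = P_in/V_p = 69768/7200 = 9.69 A.

I_p ≈ 9.69 A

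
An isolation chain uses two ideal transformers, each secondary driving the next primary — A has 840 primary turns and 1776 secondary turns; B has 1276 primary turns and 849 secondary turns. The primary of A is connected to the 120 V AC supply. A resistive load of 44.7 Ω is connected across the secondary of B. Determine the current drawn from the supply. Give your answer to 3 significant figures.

Secondary of A: V = 120.00 × 1776/840 = 253.71 V.
Secondary of B: V = 253.71 × 849/1276 = 168.81 V.
I_load = 168.81/44.7 = 3.7765 A, so P_out = 168.81 × 3.7765 = 637.52 W.
All ideal ⇒ P_in = P_out, so I_supply = 637.52/120 = 5.31 A.

I_supply ≈ 5.31 A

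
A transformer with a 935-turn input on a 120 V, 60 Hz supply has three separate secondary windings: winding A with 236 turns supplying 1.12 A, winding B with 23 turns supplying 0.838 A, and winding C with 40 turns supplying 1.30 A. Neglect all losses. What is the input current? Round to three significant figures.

I_in ≈ 0.359 A

V_A = 120 × 236/935 = 30.289 V; V_B = 120 × 23/935 = 2.9519 V; V_C = 120 × 40/935 = 5.1337 V.
P_out = V_A I_A + V_B I_B + V_C I_C = 30.289×1.12 + 2.9519×0.838 + 5.1337×1.30 = 33.923 + 2.4737 + 6.6738 = 43.071 W.
Ideal ⇒ P_in = P_out, so I_in = P_out/V_in = 43.071/120 = 0.359 A.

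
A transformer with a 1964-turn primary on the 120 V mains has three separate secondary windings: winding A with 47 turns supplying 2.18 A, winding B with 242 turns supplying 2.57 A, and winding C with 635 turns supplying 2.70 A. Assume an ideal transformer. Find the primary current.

I_p ≈ 1.24 A

V_A = 120 × 47/1964 = 2.8717 V; V_B = 120 × 242/1964 = 14.786 V; V_C = 120 × 635/1964 = 38.798 V.
P_out = V_A I_A + V_B I_B + V_C I_C = 2.8717×2.18 + 14.786×2.57 + 38.798×2.70 = 6.2603 + 38.000 + 104.76 = 149.02 W.
Ideal ⇒ P_in = P_out, so I_p = P_out/V_p = 149.02/120 = 1.24 A.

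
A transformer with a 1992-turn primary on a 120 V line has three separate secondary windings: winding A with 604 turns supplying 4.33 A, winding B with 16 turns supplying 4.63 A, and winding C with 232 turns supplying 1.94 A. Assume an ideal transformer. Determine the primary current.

V_A = 120 × 604/1992 = 36.386 V; V_B = 120 × 16/1992 = 0.96386 V; V_C = 120 × 232/1992 = 13.976 V.
P_out = V_A I_A + V_B I_B + V_C I_C = 36.386×4.33 + 0.96386×4.63 + 13.976×1.94 = 157.55 + 4.4627 + 27.113 = 189.13 W.
Ideal ⇒ P_in = P_out, so I_p = P_out/V_p = 189.13/120 = 1.58 A.

I_p ≈ 1.58 A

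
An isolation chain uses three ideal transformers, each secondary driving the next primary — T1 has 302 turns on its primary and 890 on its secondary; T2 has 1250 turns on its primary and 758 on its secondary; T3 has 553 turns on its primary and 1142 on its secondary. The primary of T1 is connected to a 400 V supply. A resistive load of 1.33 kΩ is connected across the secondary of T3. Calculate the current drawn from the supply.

After T1: V = 400.00 × 890/302 = 1178.8 V.
After T2: V = 1178.8 × 758/1250 = 714.83 V.
After T3: V = 714.83 × 1142/553 = 1476.2 V.
I_load = 1476.2/1330 = 1.1099 A, so P_out = 1476.2 × 1.1099 = 1638.5 W.
All ideal ⇒ P_in = P_out, so I_supply = 1638.5/400 = 4.10 A.

I_supply ≈ 4.10 A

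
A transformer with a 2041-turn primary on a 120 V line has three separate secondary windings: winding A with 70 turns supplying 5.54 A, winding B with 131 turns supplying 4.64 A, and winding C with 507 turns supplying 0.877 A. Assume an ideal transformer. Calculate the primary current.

V_A = 120 × 70/2041 = 4.1156 V; V_B = 120 × 131/2041 = 7.7021 V; V_C = 120 × 507/2041 = 29.809 V.
P_out = V_A I_A + V_B I_B + V_C I_C = 4.1156×5.54 + 7.7021×4.64 + 29.809×0.877 = 22.801 + 35.738 + 26.142 = 84.681 W.
Ideal ⇒ P_in = P_out, so I_p = P_out/V_p = 84.681/120 = 0.706 A.

I_p ≈ 0.706 A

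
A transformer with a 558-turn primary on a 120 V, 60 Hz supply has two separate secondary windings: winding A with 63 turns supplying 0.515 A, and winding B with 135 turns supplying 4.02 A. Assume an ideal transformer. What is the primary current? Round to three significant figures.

V_A = 120 × 63/558 = 13.548 V; V_B = 120 × 135/558 = 29.032 V.
P_out = V_A I_A + V_B I_B = 13.548×0.515 + 29.032×4.02 = 6.9774 + 116.71 = 123.69 W.
Ideal ⇒ P_in = P_out, so I_p = P_out/V_p = 123.69/120 = 1.03 A.

I_p ≈ 1.03 A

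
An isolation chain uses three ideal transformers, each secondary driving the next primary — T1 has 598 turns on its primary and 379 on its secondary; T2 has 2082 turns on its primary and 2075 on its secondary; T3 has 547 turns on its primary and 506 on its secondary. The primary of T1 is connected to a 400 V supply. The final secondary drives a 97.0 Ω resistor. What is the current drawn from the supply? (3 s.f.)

I_supply ≈ 1.41 A

Secondary of T1: V = 400.00 × 379/598 = 253.51 V.
Secondary of T2: V = 253.51 × 2075/2082 = 252.66 V.
Secondary of T3: V = 252.66 × 506/547 = 233.72 V.
I_load = 233.72/97.0 = 2.4095 A, so P_out = 233.72 × 2.4095 = 563.15 W.
All ideal ⇒ P_in = P_out, so I_supply = 563.15/400 = 1.41 A.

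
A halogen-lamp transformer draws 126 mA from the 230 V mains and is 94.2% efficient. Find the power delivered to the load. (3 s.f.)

P_in = V_in I_in = 230 × 0.126 = 28.980 W.
P_out = η P_in = 0.942 × 28.980 = 27.3 W.

P_out ≈ 27.3 W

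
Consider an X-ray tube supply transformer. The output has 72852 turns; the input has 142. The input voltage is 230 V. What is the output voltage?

V_out ≈ 118000 V

V_out/V_in = N_out/N_in, so V_out = 230 × 72852/142 = 118000 V.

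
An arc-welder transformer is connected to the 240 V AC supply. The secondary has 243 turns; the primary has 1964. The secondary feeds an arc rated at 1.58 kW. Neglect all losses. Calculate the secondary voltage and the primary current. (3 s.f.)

V_s ≈ 29.7 V, I_p ≈ 6.58 A

V_s = V_p × N_s/N_p = 240 × 243/1964 = 29.695 V.
I_s = P/V_s = 1580/29.695 = 53.209 A.
I_p = I_s × N_s/N_p = 53.209 × 243/1964 = 6.58 A.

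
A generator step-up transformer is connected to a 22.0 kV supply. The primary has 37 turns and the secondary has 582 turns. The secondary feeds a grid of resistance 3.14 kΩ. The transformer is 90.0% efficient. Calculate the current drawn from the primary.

I_p ≈ 1930 A

V_s = 22000 × 582/37 = 346050 V.
I_s = V_s/R = 346050/3140 = 110.21 A.
P_out = V_s I_s = 346050 × 110.21 = 3.8138×10^7 W.
P_in = P_out/η = 3.8138×10^7/0.900 = 4.2376×10^7 W.
I_p = P_in/V_p = 4.2376×10^7/22000 = 1930 A.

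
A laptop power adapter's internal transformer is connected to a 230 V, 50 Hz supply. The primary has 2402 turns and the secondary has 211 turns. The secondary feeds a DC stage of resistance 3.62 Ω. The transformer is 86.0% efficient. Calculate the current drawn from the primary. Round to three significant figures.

V_s = 230 × 211/2402 = 20.204 V.
I_s = V_s/R = 20.204/3.62 = 5.5812 A.
P_out = V_s I_s = 20.204 × 5.5812 = 112.76 W.
P_in = P_out/η = 112.76/0.860 = 131.12 W.
I_p = P_in/V_p = 131.12/230 = 0.570 A.

I_p ≈ 0.570 A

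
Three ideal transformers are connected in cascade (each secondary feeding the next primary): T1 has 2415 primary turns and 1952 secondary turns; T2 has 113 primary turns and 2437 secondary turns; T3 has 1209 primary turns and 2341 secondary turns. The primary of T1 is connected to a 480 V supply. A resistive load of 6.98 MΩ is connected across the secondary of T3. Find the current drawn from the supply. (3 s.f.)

After T1: V = 480.00 × 1952/2415 = 387.98 V.
After T2: V = 387.98 × 2437/113 = 8367.2 V.
After T3: V = 8367.2 × 2341/1209 = 16202 V.
I_load = 16202/(6.98×10^6) = 0.0023211 A, so P_out = 16202 × 0.0023211 = 37.606 W.
All ideal ⇒ P_in = P_out, so I_supply = 37.606/480 = 0.0783 A.

I_supply ≈ 0.0783 A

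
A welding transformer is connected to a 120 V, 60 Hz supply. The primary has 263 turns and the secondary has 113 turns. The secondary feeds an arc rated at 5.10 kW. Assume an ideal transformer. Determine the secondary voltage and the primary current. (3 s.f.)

V_s ≈ 51.6 V, I_p ≈ 42.5 A

V_s = V_p × N_s/N_p = 120 × 113/263 = 51.559 V.
I_s = P/V_s = 5100/51.559 = 98.916 A.
I_p = I_s × N_s/N_p = 98.916 × 113/263 = 42.5 A.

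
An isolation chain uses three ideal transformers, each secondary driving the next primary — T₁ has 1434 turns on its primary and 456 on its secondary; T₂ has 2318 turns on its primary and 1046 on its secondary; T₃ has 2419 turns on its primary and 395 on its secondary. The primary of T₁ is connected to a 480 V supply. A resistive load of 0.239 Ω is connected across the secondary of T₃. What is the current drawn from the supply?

I_supply ≈ 1.10 A

After T₁: V = 480.00 × 456/1434 = 152.64 V.
After T₂: V = 152.64 × 1046/2318 = 68.877 V.
After T₃: V = 68.877 × 395/2419 = 11.247 V.
I_load = 11.247/0.239 = 47.059 A, so P_out = 11.247 × 47.059 = 529.27 W.
All ideal ⇒ P_in = P_out, so I_supply = 529.27/480 = 1.10 A.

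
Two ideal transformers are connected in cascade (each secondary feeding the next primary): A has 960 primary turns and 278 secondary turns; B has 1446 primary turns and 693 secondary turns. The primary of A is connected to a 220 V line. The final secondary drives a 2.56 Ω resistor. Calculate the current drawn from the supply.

After A: V = 220.00 × 278/960 = 63.708 V.
After B: V = 63.708 × 693/1446 = 30.532 V.
I_load = 30.532/2.56 = 11.927 A, so P_out = 30.532 × 11.927 = 364.15 W.
All ideal ⇒ P_in = P_out, so I_supply = 364.15/220 = 1.66 A.

I_supply ≈ 1.66 A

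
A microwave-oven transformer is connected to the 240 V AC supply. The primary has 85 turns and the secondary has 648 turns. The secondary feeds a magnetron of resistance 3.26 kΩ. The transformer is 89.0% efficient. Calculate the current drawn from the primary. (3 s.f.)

V_s = 240 × 648/85 = 1829.6 V.
I_s = V_s/R = 1829.6/3260 = 0.56124 A.
P_out = V_s I_s = 1829.6 × 0.56124 = 1026.9 W.
P_in = P_out/η = 1026.9/0.890 = 1153.8 W.
I_p = P_in/V_p = 1153.8/240 = 4.81 A.

I_p ≈ 4.81 A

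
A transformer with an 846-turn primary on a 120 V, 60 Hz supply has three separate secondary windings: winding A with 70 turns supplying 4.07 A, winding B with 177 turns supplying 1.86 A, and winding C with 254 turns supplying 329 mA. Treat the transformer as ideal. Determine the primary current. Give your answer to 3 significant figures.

V_A = 120 × 70/846 = 9.9291 V; V_B = 120 × 177/846 = 25.106 V; V_C = 120 × 254/846 = 36.028 V.
P_out = V_A I_A + V_B I_B + V_C I_C = 9.9291×4.07 + 25.106×1.86 + 36.028×0.329 = 40.411 + 46.698 + 11.853 = 98.963 W.
Ideal ⇒ P_in = P_out, so I_p = P_out/V_p = 98.963/120 = 0.825 A.

I_p ≈ 0.825 A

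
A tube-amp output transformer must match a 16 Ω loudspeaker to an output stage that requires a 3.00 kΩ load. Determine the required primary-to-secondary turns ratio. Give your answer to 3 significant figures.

N_p/N_s ≈ 13.7

Z_p/Z_s = (N_p/N_s)², so N_p/N_s = √(3000/16) = √188 = 13.7.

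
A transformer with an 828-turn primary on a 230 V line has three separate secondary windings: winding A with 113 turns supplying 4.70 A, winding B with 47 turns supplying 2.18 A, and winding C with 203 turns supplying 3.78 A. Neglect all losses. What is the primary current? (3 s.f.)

I_p ≈ 1.69 A

V_A = 230 × 113/828 = 31.389 V; V_B = 230 × 47/828 = 13.056 V; V_C = 230 × 203/828 = 56.389 V.
P_out = V_A I_A + V_B I_B + V_C I_C = 31.389×4.70 + 13.056×2.18 + 56.389×3.78 = 147.53 + 28.461 + 213.15 = 389.14 W.
Ideal ⇒ P_in = P_out, so I_p = P_out/V_p = 389.14/230 = 1.69 A.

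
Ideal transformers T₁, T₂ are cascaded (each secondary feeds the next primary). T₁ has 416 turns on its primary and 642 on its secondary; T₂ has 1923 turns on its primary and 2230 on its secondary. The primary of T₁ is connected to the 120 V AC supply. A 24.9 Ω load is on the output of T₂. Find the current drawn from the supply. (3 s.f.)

I_supply ≈ 15.4 A

Secondary of T₁: V = 120.00 × 642/416 = 185.19 V.
Secondary of T₂: V = 185.19 × 2230/1923 = 214.76 V.
I_load = 214.76/24.9 = 8.6248 A, so P_out = 214.76 × 8.6248 = 1852.2 W.
All ideal ⇒ P_in = P_out, so I_supply = 1852.2/120 = 15.4 A.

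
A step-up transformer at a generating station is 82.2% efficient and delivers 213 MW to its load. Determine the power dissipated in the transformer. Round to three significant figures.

P_in = P_out/η = 2.13×10^8/0.822 = 2.59124×10^8 W.
P_loss = P_in − P_out = 2.59124×10^8 − 2.13×10^8 = 4.61×10^7 W.

P_loss ≈ 4.61×10^7 W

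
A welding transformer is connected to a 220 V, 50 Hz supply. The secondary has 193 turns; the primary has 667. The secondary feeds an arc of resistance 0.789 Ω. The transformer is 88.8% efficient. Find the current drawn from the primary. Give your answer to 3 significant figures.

V_s = 220 × 193/667 = 63.658 V.
I_s = V_s/R = 63.658/0.789 = 80.682 A.
P_out = V_s I_s = 63.658 × 80.682 = 5136.1 W.
P_in = P_out/η = 5136.1/0.888 = 5783.9 W.
I_p = P_in/V_p = 5783.9/220 = 26.3 A.

I_p ≈ 26.3 A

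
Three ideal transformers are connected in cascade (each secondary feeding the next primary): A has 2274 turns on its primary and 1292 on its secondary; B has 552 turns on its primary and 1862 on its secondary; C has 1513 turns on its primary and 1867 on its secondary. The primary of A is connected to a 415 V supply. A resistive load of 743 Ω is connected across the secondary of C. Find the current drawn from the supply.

Secondary of A: V = 415.00 × 1292/2274 = 235.79 V.
Secondary of B: V = 235.79 × 1862/552 = 795.35 V.
Secondary of C: V = 795.35 × 1867/1513 = 981.45 V.
I_load = 981.45/743 = 1.3209 A, so P_out = 981.45 × 1.3209 = 1296.4 W.
All ideal ⇒ P_in = P_out, so I_supply = 1296.4/415 = 3.12 A.

I_supply ≈ 3.12 A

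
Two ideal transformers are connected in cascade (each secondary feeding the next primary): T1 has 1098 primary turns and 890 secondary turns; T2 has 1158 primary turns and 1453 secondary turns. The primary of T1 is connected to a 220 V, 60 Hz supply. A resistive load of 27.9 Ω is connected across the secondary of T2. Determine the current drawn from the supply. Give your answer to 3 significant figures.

After T1: V = 220.00 × 890/1098 = 178.32 V.
After T2: V = 178.32 × 1453/1158 = 223.75 V.
I_load = 223.75/27.9 = 8.0198 A, so P_out = 223.75 × 8.0198 = 1794.4 W.
All ideal ⇒ P_in = P_out, so I_supply = 1794.4/220 = 8.16 A.

I_supply ≈ 8.16 A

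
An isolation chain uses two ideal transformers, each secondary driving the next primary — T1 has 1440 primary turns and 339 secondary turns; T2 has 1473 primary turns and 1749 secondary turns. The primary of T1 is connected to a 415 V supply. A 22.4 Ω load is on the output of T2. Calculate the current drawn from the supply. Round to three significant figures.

After T1: V = 415.00 × 339/1440 = 97.698 V.
After T2: V = 97.698 × 1749/1473 = 116.00 V.
I_load = 116.00/22.4 = 5.1787 A, so P_out = 116.00 × 5.1787 = 600.75 W.
All ideal ⇒ P_in = P_out, so I_supply = 600.75/415 = 1.45 A.

I_supply ≈ 1.45 A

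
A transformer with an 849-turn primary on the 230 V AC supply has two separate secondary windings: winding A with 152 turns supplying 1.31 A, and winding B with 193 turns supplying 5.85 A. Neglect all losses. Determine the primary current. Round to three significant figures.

V_A = 230 × 152/849 = 41.178 V; V_B = 230 × 193/849 = 52.285 V.
P_out = V_A I_A + V_B I_B = 41.178×1.31 + 52.285×5.85 = 53.943 + 305.87 = 359.81 W.
Ideal ⇒ P_in = P_out, so I_p = P_out/V_p = 359.81/230 = 1.56 A.

I_p ≈ 1.56 A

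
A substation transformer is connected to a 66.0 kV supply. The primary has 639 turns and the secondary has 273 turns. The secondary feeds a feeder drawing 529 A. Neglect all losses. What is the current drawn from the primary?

I_p ≈ 226 A

For an ideal transformer I_p N_p = I_s N_s, so I_p = 529 × 273/639 = 226 A.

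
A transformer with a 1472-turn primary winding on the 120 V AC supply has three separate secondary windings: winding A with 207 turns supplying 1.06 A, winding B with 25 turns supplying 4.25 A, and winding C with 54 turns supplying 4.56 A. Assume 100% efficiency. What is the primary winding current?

I_p ≈ 0.389 A

V_A = 120 × 207/1472 = 16.875 V; V_B = 120 × 25/1472 = 2.0380 V; V_C = 120 × 54/1472 = 4.4022 V.
P_out = V_A I_A + V_B I_B + V_C I_C = 16.875×1.06 + 2.0380×4.25 + 4.4022×4.56 = 17.887 + 8.6617 + 20.074 = 46.623 W.
Ideal ⇒ P_in = P_out, so I_p = P_out/V_p = 46.623/120 = 0.389 A.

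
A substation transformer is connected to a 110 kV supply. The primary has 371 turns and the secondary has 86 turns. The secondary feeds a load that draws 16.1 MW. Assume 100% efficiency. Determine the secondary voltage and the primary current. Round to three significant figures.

V_s = V_p × N_s/N_p = 110000 × 86/371 = 25499 V.
I_s = P/V_s = 1.61×10^7/25499 = 631.41 A.
I_p = I_s × N_s/N_p = 631.41 × 86/371 = 146 A.

V_s ≈ 25500 V, I_p ≈ 146 A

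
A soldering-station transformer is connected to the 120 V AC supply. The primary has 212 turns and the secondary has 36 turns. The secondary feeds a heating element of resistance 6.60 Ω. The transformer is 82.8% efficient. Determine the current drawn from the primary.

V_s = 120 × 36/212 = 20.377 V.
I_s = V_s/R = 20.377/6.60 = 3.0875 A.
P_out = V_s I_s = 20.377 × 3.0875 = 62.915 W.
P_in = P_out/η = 62.915/0.828 = 75.984 W.
I_p = P_in/V_p = 75.984/120 = 0.633 A.

I_p ≈ 0.633 A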